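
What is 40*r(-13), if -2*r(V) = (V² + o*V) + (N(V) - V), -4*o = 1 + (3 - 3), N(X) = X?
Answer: -3445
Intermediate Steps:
o = -¼ (o = -(1 + (3 - 3))/4 = -(1 + 0)/4 = -¼*1 = -¼ ≈ -0.25000)
r(V) = -V²/2 + V/8 (r(V) = -((V² - V/4) + (V - V))/2 = -((V² - V/4) + 0)/2 = -(V² - V/4)/2 = -V²/2 + V/8)
40*r(-13) = 40*((⅛)*(-13)*(1 - 4*(-13))) = 40*((⅛)*(-13)*(1 + 52)) = 40*((⅛)*(-13)*53) = 40*(-689/8) = -3445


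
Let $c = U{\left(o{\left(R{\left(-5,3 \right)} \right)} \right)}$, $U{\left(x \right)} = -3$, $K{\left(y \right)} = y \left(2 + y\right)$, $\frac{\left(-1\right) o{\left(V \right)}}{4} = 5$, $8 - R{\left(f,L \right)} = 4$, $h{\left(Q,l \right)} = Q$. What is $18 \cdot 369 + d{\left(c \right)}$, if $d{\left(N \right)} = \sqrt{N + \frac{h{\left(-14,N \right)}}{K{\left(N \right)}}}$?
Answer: $6642 + \frac{i \sqrt{69}}{3} \approx 6642.0 + 2.7689 i$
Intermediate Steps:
$R{\left(f,L \right)} = 4$ ($R{\left(f,L \right)} = 8 - 4 = 4$)
$o{\left(V \right)} = -20$ ($o{\left(V \right)} = \left(-4\right) 5 = -20$)
$c = -3$
$d{\left(N \right)} = \sqrt{N - \frac{14}{N \left(2 + N\right)}}$
$18 \cdot 369 + d{\left(c \right)} = 18 \cdot 369 + \sqrt{\frac{-14 + \left(-3\right)^{2} \left(2 - 3\right)}{\left(-3\right) \left(2 - 3\right)}} = 6642 + \sqrt{- \frac{-14 + 9 \left(-1\right)}{3 \left(-1\right)}} = 6642 + \sqrt{\left(- \frac{1}{3}\right) \left(-1\right) \left(-14 - 9\right)} = 6642 + \sqrt{\left(- \frac{1}{3}\right) \left(-1\right) \left(-23\right)} = 6642 + \sqrt{- \frac{23}{3}} = 6642 + \frac{i \sqrt{69}}{3}$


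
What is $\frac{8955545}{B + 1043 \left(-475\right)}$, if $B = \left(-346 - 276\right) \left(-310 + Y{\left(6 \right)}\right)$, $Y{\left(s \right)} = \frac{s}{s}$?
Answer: $- \frac{8955545}{303227} \approx -29.534$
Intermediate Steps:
$Y{\left(s \right)} = 1$
$B = 192198$ ($B = \left(-346 - 276\right) \left(-310 + 1\right) = \left(-622\right) \left(-309\right) = 192198$)
$\frac{8955545}{B + 1043 \left(-475\right)} = \frac{8955545}{192198 + 1043 \left(-475\right)} = \frac{8955545}{192198 - 495425} = \frac{8955545}{-303227} = 8955545 \left(- \frac{1}{303227}\right) = - \frac{8955545}{303227}$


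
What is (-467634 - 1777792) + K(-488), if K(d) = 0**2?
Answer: -2245426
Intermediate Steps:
K(d) = 0
(-467634 - 1777792) + K(-488) = (-467634 - 1777792) + 0 = -2245426 + 0 = -2245426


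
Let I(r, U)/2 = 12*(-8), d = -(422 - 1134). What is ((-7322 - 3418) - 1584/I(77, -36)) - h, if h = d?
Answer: -45775/4 ≈ -11444.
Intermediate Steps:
d = 712 (d = -1*(-712) = 712)
I(r, U) = -192 (I(r, U) = 2*(12*(-8)) = 2*(-96) = -192)
h = 712
((-7322 - 3418) - 1584/I(77, -36)) - h = ((-7322 - 3418) - 1584/(-192)) - 1*712 = (-10740 - 1584*(-1/192)) - 712 = (-10740 + 33/4) - 712 = -42927/4 - 712 = -45775/4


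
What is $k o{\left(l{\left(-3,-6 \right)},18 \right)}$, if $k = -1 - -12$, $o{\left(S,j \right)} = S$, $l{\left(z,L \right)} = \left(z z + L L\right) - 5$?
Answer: $440$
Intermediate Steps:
$l{\left(z,L \right)} = -5 + L^{2} + z^{2}$ ($l{\left(z,L \right)} = \left(z^{2} + L^{2}\right) - 5 = \left(L^{2} + z^{2}\right) - 5 = -5 + L^{2} + z^{2}$)
$k = 11$ ($k = -1 + 12 = 11$)
$k o{\left(l{\left(-3,-6 \right)},18 \right)} = 11 \left(-5 + \left(-6\right)^{2} + \left(-3\right)^{2}\right) = 11 \left(-5 + 36 + 9\right) = 11 \cdot 40 = 440$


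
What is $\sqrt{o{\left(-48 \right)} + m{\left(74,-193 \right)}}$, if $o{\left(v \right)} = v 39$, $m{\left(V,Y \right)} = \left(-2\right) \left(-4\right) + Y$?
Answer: $11 i \sqrt{17} \approx 45.354 i$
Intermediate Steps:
$m{\left(V,Y \right)} = 8 + Y$
$o{\left(v \right)} = 39 v$
$\sqrt{o{\left(-48 \right)} + m{\left(74,-193 \right)}} = \sqrt{39 \left(-48\right) + \left(8 - 193\right)} = \sqrt{-1872 - 185} = \sqrt{-2057} = 11 i \sqrt{17}$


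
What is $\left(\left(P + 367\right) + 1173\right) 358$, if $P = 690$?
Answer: $798340$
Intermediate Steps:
$\left(\left(P + 367\right) + 1173\right) 358 = \left(\left(690 + 367\right) + 1173\right) 358 = \left(1057 + 1173\right) 358 = 2230 \cdot 358 = 798340$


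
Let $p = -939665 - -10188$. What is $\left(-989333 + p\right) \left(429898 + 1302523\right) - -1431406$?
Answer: $-3324185307604$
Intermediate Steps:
$p = -929477$ ($p = -939665 + 10188 = -929477$)
$\left(-989333 + p\right) \left(429898 + 1302523\right) - -1431406 = \left(-989333 - 929477\right) \left(429898 + 1302523\right) - -1431406 = \left(-1918810\right) 1732421 + 1431406 = -3324186739010 + 1431406 = -3324185307604$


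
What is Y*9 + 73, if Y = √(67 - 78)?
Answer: 73 + 9*I*√11 ≈ 73.0 + 29.85*I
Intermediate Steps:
Y = I*√11 (Y = √(-11) = I*√11 ≈ 3.3166*I)
Y*9 + 73 = (I*√11)*9 + 73 = 9*I*√11 + 73 = 73 + 9*I*√11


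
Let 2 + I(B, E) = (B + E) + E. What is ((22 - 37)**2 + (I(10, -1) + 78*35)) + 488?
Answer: 3449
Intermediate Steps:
I(B, E) = -2 + B + 2*E (I(B, E) = -2 + ((B + E) + E) = -2 + (B + 2*E) = -2 + B + 2*E)
((22 - 37)**2 + (I(10, -1) + 78*35)) + 488 = ((22 - 37)**2 + ((-2 + 10 + 2*(-1)) + 78*35)) + 488 = ((-15)**2 + ((-2 + 10 - 2) + 2730)) + 488 = (225 + (6 + 2730)) + 488 = (225 + 2736) + 488 = 2961 + 488 = 3449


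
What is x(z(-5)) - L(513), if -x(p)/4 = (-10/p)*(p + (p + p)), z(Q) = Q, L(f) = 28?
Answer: 92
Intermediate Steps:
x(p) = 120 (x(p) = -4*(-10/p)*(p + (p + p)) = -4*(-10/p)*(p + 2*p) = -4*(-10/p)*3*p = -4*(-30) = 120)
x(z(-5)) - L(513) = 120 - 1*28 = 120 - 28 = 92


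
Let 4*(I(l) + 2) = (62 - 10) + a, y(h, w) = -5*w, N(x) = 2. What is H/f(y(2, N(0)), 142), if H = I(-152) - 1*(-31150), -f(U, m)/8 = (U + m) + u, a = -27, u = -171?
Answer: 41539/416 ≈ 99.853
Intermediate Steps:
I(l) = 17/4 (I(l) = -2 + ((62 - 10) - 27)/4 = -2 + (52 - 27)/4 = -2 + (¼)*25 = -2 + 25/4 = 17/4)
f(U, m) = 1368 - 8*U - 8*m (f(U, m) = -8*((U + m) - 171) = -8*(-171 + U + m) = 1368 - 8*U - 8*m)
H = 124617/4 (H = 17/4 - 1*(-31150) = 17/4 + 31150 = 124617/4 ≈ 31154.)
H/f(y(2, N(0)), 142) = 124617/(4*(1368 - (-40)*2 - 8*142)) = 124617/(4*(1368 - 8*(-10) - 1136)) = 124617/(4*(1368 + 80 - 1136)) = (124617/4)/312 = (124617/4)*(1/312) = 41539/416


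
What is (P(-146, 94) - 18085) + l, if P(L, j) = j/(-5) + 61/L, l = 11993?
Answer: -4461189/730 ≈ -6111.2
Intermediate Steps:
P(L, j) = 61/L - j/5 (P(L, j) = j*(-⅕) + 61/L = -j/5 + 61/L = 61/L - j/5)
(P(-146, 94) - 18085) + l = ((61/(-146) - ⅕*94) - 18085) + 11993 = ((61*(-1/146) - 94/5) - 18085) + 11993 = ((-61/146 - 94/5) - 18085) + 11993 = (-14029/730 - 18085) + 11993 = -13216079/730 + 11993 = -4461189/730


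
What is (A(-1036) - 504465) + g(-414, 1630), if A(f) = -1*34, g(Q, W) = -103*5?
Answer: -505014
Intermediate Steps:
g(Q, W) = -515
A(f) = -34
(A(-1036) - 504465) + g(-414, 1630) = (-34 - 504465) - 515 = -504499 - 515 = -505014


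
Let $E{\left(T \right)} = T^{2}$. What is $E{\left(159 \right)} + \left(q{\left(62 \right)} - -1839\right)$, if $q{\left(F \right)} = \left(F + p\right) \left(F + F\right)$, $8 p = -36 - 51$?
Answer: $\frac{66919}{2} \approx 33460.0$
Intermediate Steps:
$p = - \frac{87}{8}$ ($p = \frac{-36 - 51}{8} = \frac{1}{8} \left(-87\right) = - \frac{87}{8} \approx -10.875$)
$q{\left(F \right)} = 2 F \left(- \frac{87}{8} + F\right)$ ($q{\left(F \right)} = \left(F - \frac{87}{8}\right) \left(F + F\right) = \left(- \frac{87}{8} + F\right) 2 F = 2 F \left(- \frac{87}{8} + F\right)$)
$E{\left(159 \right)} + \left(q{\left(62 \right)} - -1839\right) = 159^{2} - \left(-1839 - \frac{31 \left(-87 + 8 \cdot 62\right)}{2}\right) = 25281 + \left(\frac{1}{4} \cdot 62 \left(-87 + 496\right) + 1839\right) = 25281 + \left(\frac{1}{4} \cdot 62 \cdot 409 + 1839\right) = 25281 + \left(\frac{12679}{2} + 1839\right) = 25281 + \frac{16357}{2} = \frac{66919}{2}$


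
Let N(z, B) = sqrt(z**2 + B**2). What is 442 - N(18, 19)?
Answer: 442 - sqrt(685) ≈ 415.83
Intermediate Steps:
N(z, B) = sqrt(B**2 + z**2)
442 - N(18, 19) = 442 - sqrt(19**2 + 18**2) = 442 - sqrt(361 + 324) = 442 - sqrt(685)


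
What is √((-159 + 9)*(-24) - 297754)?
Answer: I*√294154 ≈ 542.36*I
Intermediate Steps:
√((-159 + 9)*(-24) - 297754) = √(-150*(-24) - 297754) = √(3600 - 297754) = √(-294154) = I*√294154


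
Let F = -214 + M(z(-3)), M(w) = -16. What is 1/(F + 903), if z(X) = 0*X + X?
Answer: 1/673 ≈ 0.0014859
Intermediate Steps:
z(X) = X (z(X) = 0 + X = X)
F = -230 (F = -214 - 16 = -230)
1/(F + 903) = 1/(-230 + 903) = 1/673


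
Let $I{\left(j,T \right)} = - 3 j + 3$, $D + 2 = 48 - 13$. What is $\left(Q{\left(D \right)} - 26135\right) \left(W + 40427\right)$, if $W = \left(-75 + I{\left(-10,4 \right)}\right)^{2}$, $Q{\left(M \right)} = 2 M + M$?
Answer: $-1098484876$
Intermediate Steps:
$D = 33$ ($D = -2 + \left(48 - 13\right) = -2 + 35 = 33$)
$Q{\left(M \right)} = 3 M$
$I{\left(j,T \right)} = 3 - 3 j$
$W = 1764$ ($W = \left(-75 + \left(3 - -30\right)\right)^{2} = \left(-75 + \left(3 + 30\right)\right)^{2} = \left(-75 + 33\right)^{2} = \left(-42\right)^{2} = 1764$)
$\left(Q{\left(D \right)} - 26135\right) \left(W + 40427\right) = \left(3 \cdot 33 - 26135\right) \left(1764 + 40427\right) = \left(99 - 26135\right) 42191 = \left(-26036\right) 42191 = -1098484876$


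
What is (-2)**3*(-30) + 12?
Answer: 252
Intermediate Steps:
(-2)**3*(-30) + 12 = -8*(-30) + 12 = 240 + 12 = 252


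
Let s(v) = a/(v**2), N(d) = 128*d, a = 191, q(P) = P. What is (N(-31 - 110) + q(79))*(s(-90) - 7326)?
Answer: 1066287809321/8100 ≈ 1.3164e+8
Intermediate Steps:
s(v) = 191/v**2 (s(v) = 191/(v**2) = 191/v**2)
(N(-31 - 110) + q(79))*(s(-90) - 7326) = (128*(-31 - 110) + 79)*(191/(-90)**2 - 7326) = (128*(-141) + 79)*(191*(1/8100) - 7326) = (-18048 + 79)*(191/8100 - 7326) = -17969*(-59340409/8100) = 1066287809321/8100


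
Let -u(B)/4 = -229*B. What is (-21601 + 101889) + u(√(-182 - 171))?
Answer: 80288 + 916*I*√353 ≈ 80288.0 + 17210.0*I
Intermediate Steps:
u(B) = 916*B (u(B) = -(-916)*B = 916*B)
(-21601 + 101889) + u(√(-182 - 171)) = (-21601 + 101889) + 916*√(-182 - 171) = 80288 + 916*√(-353) = 80288 + 916*(I*√353) = 80288 + 916*I*√353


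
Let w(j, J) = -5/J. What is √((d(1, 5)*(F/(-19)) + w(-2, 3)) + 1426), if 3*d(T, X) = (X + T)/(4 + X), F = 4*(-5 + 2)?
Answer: √514235/19 ≈ 37.742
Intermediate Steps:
F = -12 (F = 4*(-3) = -12)
d(T, X) = (T + X)/(3*(4 + X)) (d(T, X) = ((X + T)/(4 + X))/3 = ((T + X)/(4 + X))/3 = (T + X)/(3*(4 + X)))
√((d(1, 5)*(F/(-19)) + w(-2, 3)) + 1426) = √((((1 + 5)/(3*(4 + 5)))*(-12/(-19)) - 5/3) + 1426) = √((((⅓)*6/9)*(-12*(-1/19)) - 5*⅓) + 1426) = √((((⅓)*(⅑)*6)*(12/19) - 5/3) + 1426) = √(((2/9)*(12/19) - 5/3) + 1426) = √((8/57 - 5/3) + 1426) = √(-29/19 + 1426) = √(27065/19) = √514235/19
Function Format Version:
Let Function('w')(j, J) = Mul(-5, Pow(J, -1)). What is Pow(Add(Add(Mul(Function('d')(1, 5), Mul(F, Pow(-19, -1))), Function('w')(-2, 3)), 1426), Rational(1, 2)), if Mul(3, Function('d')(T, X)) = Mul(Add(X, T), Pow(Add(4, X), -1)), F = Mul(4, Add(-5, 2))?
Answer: Mul(Rational(1, 19), Pow(514235, Rational(1, 2))) ≈ 37.742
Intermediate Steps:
F = -12 (F = Mul(4, -3) = -12)
Function('d')(T, X) = Mul(Rational(1, 3), Pow(Add(4, X), -1), Add(T, X)) (Function('d')(T, X) = Mul(Rational(1, 3), Mul(Add(X, T), Pow(Add(4, X), -1))) = Mul(Rational(1, 3), Mul(Add(T, X), Pow(Add(4, X), -1))) = Mul(Rational(1, 3), Mul(Pow(Add(4, X), -1), Add(T, X))) = Mul(Rational(1, 3), Pow(Add(4, X), -1), Add(T, X)))
Pow(Add(Add(Mul(Function('d')(1, 5), Mul(F, Pow(-19, -1))), Function('w')(-2, 3)), 1426), Rational(1, 2)) = Pow(Add(Add(Mul(Mul(Rational(1, 3), Pow(Add(4, 5), -1), Add(1, 5)), Mul(-12, Pow(-19, -1))), Mul(-5, Pow(3, -1))), 1426), Rational(1, 2)) = Pow(Add(Add(Mul(Mul(Rational(1, 3), Pow(9, -1), 6), Mul(-12, Rational(-1, 19))), Mul(-5, Rational(1, 3))), 1426), Rational(1, 2)) = Pow(Add(Add(Mul(Mul(Rational(1, 3), Rational(1, 9), 6), Rational(12, 19)), Rational(-5, 3)), 1426), Rational(1, 2)) = Pow(Add(Add(Mul(Rational(2, 9), Rational(12, 19)), Rational(-5, 3)), 1426), Rational(1, 2)) = Pow(Add(Add(Rational(8, 57), Rational(-5, 3)), 1426), Rational(1, 2)) = Pow(Add(Rational(-29, 19), 1426), Rational(1, 2)) = Pow(Rational(27065, 19), Rational(1, 2)) = Mul(Rational(1, 19), Pow(514235, Rational(1, 2)))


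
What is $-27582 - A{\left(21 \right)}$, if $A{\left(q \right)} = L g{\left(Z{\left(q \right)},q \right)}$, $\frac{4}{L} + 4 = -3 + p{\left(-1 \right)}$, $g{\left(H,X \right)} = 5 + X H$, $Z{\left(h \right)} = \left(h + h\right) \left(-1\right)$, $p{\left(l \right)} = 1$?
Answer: $- \frac{84500}{3} \approx -28167.0$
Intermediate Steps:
$Z{\left(h \right)} = - 2 h$ ($Z{\left(h \right)} = 2 h \left(-1\right) = - 2 h$)
$g{\left(H,X \right)} = 5 + H X$
$L = - \frac{2}{3}$ ($L = \frac{4}{-4 + \left(-3 + 1\right)} = \frac{4}{-4 - 2} = \frac{4}{-6} = 4 \left(- \frac{1}{6}\right) = - \frac{2}{3} \approx -0.66667$)
$A{\left(q \right)} = - \frac{10}{3} + \frac{4 q^{2}}{3}$ ($A{\left(q \right)} = - \frac{2 \left(5 + - 2 q q\right)}{3} = - \frac{2 \left(5 - 2 q^{2}\right)}{3} = - \frac{10}{3} + \frac{4 q^{2}}{3}$)
$-27582 - A{\left(21 \right)} = -27582 - \left(- \frac{10}{3} + \frac{4 \cdot 21^{2}}{3}\right) = -27582 - \left(- \frac{10}{3} + \frac{4}{3} \cdot 441\right) = -27582 - \left(- \frac{10}{3} + 588\right) = -27582 - \frac{1754}{3} = - \frac{84500}{3}$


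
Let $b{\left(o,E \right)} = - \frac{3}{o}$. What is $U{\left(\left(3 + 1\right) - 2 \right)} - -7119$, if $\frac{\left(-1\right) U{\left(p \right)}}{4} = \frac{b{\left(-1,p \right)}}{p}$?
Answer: $7113$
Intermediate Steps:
$U{\left(p \right)} = - \frac{12}{p}$ ($U{\left(p \right)} = - 4 \frac{\left(-3\right) \frac{1}{-1}}{p} = - 4 \frac{\left(-3\right) \left(-1\right)}{p} = - 4 \frac{3}{p} = - \frac{12}{p}$)
$U{\left(\left(3 + 1\right) - 2 \right)} - -7119 = - \frac{12}{\left(3 + 1\right) - 2} - -7119 = - \frac{12}{4 - 2} + 7119 = - \frac{12}{2} + 7119 = \left(-12\right) \frac{1}{2} + 7119 = -6 + 7119 = 7113$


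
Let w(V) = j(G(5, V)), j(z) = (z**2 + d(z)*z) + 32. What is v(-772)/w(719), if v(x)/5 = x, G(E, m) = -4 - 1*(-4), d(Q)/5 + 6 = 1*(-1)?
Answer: -965/8 ≈ -120.63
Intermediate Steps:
d(Q) = -35 (d(Q) = -30 + 5*(1*(-1)) = -30 + 5*(-1) = -30 - 5 = -35)
G(E, m) = 0 (G(E, m) = -4 + 4 = 0)
j(z) = 32 + z**2 - 35*z (j(z) = (z**2 - 35*z) + 32 = 32 + z**2 - 35*z)
v(x) = 5*x
w(V) = 32 (w(V) = 32 + 0**2 - 35*0 = 32 + 0 + 0 = 32)
v(-772)/w(719) = (5*(-772))/32 = -3860*1/32 = -965/8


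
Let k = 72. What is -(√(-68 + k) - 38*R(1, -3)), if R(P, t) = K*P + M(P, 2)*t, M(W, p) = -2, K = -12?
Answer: -230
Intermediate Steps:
R(P, t) = -12*P - 2*t
-(√(-68 + k) - 38*R(1, -3)) = -(√(-68 + 72) - 38*(-12*1 - 2*(-3))) = -(√4 - 38*(-12 + 6)) = -(2 - 38*(-6)) = -(2 + 228) = -1*230 = -230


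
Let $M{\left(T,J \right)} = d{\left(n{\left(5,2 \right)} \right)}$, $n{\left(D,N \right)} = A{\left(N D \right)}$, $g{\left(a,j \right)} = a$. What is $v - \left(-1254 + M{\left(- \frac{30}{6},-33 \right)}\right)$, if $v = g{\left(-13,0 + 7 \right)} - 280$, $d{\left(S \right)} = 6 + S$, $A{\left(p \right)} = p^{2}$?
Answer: $855$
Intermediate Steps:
$n{\left(D,N \right)} = D^{2} N^{2}$ ($n{\left(D,N \right)} = \left(N D\right)^{2} = \left(D N\right)^{2} = D^{2} N^{2}$)
$M{\left(T,J \right)} = 106$ ($M{\left(T,J \right)} = 6 + 5^{2} \cdot 2^{2} = 6 + 25 \cdot 4 = 6 + 100 = 106$)
$v = -293$ ($v = -13 - 280 = -293$)
$v - \left(-1254 + M{\left(- \frac{30}{6},-33 \right)}\right) = -293 - \left(-1254 + 106\right) = -293 - -1148 = -293 + 1148 = 855$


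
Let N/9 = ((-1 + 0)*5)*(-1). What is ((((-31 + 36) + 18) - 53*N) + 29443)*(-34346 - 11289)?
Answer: -1235841435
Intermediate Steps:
N = 45 (N = 9*(((-1 + 0)*5)*(-1)) = 9*(-1*5*(-1)) = 9*(-5*(-1)) = 9*5 = 45)
((((-31 + 36) + 18) - 53*N) + 29443)*(-34346 - 11289) = ((((-31 + 36) + 18) - 53*45) + 29443)*(-34346 - 11289) = (((5 + 18) - 2385) + 29443)*(-45635) = ((23 - 2385) + 29443)*(-45635) = (-2362 + 29443)*(-45635) = 27081*(-45635) = -1235841435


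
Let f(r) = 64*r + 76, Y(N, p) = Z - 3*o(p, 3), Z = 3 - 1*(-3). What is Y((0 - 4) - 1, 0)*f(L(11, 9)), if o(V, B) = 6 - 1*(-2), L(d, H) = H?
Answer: -11736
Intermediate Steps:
o(V, B) = 8 (o(V, B) = 6 + 2 = 8)
Z = 6 (Z = 3 + 3 = 6)
Y(N, p) = -18 (Y(N, p) = 6 - 3*8 = 6 - 24 = -18)
f(r) = 76 + 64*r
Y((0 - 4) - 1, 0)*f(L(11, 9)) = -18*(76 + 64*9) = -18*(76 + 576) = -18*652 = -11736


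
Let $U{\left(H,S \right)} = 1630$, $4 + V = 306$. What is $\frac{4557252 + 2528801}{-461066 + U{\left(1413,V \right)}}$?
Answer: $- \frac{7086053}{459436} \approx -15.423$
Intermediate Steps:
$V = 302$ ($V = -4 + 306 = 302$)
$\frac{4557252 + 2528801}{-461066 + U{\left(1413,V \right)}} = \frac{4557252 + 2528801}{-461066 + 1630} = \frac{7086053}{-459436} = 7086053 \left(- \frac{1}{459436}\right) = - \frac{7086053}{459436}$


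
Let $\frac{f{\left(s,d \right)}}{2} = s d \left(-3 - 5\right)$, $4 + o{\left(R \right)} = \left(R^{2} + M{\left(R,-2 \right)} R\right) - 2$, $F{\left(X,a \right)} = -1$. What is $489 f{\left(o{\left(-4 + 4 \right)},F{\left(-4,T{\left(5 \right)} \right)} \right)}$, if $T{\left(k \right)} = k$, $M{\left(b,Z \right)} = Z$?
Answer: $-46944$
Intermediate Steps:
$o{\left(R \right)} = -6 + R^{2} - 2 R$ ($o{\left(R \right)} = -4 - \left(2 - R^{2} + 2 R\right) = -6 + R^{2} - 2 R$)
$f{\left(s,d \right)} = - 16 d s$ ($f{\left(s,d \right)} = 2 s d \left(-3 - 5\right) = 2 d s \left(-8\right) = 2 \left(- 8 d s\right) = - 16 d s$)
$489 f{\left(o{\left(-4 + 4 \right)},F{\left(-4,T{\left(5 \right)} \right)} \right)} = 489 \left(\left(-16\right) \left(-1\right) \left(-6 + \left(-4 + 4\right)^{2} - 2 \left(-4 + 4\right)\right)\right) = 489 \left(\left(-16\right) \left(-1\right) \left(-6 + 0^{2} - 0\right)\right) = 489 \left(\left(-16\right) \left(-1\right) \left(-6 + 0 + 0\right)\right) = 489 \left(\left(-16\right) \left(-1\right) \left(-6\right)\right) = 489 \left(-96\right) = -46944$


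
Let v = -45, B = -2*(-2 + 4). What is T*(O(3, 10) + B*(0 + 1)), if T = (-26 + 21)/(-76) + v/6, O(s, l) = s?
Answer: 565/76 ≈ 7.4342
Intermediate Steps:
B = -4 (B = -2*2 = -4)
T = -565/76 (T = (-26 + 21)/(-76) - 45/6 = -5*(-1/76) - 45*⅙ = 5/76 - 15/2 = -565/76 ≈ -7.4342)
T*(O(3, 10) + B*(0 + 1)) = -565*(3 - 4*(0 + 1))/76 = -565*(3 - 4*1)/76 = -565*(3 - 4)/76 = -565/76*(-1) = 565/76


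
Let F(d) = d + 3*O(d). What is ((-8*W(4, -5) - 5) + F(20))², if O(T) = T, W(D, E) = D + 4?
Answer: 121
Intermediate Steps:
W(D, E) = 4 + D
F(d) = 4*d (F(d) = d + 3*d = 4*d)
((-8*W(4, -5) - 5) + F(20))² = ((-8*(4 + 4) - 5) + 4*20)² = ((-8*8 - 5) + 80)² = ((-64 - 5) + 80)² = (-69 + 80)² = 11² = 121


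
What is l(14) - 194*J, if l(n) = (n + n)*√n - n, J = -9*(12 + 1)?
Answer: 22684 + 28*√14 ≈ 22789.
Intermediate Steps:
J = -117 (J = -9*13 = -117)
l(n) = -n + 2*n^(3/2) (l(n) = (2*n)*√n - n = 2*n^(3/2) - n = -n + 2*n^(3/2))
l(14) - 194*J = (-1*14 + 2*14^(3/2)) - 194*(-117) = (-14 + 2*(14*√14)) + 22698 = (-14 + 28*√14) + 22698 = 22684 + 28*√14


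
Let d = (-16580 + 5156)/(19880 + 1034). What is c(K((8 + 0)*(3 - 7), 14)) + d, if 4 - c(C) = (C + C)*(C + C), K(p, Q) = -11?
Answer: -5025072/10457 ≈ -480.55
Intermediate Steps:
d = -5712/10457 (d = -11424/20914 = -11424*1/20914 = -5712/10457 ≈ -0.54624)
c(C) = 4 - 4*C**2 (c(C) = 4 - (C + C)*(C + C) = 4 - 2*C*2*C = 4 - 4*C**2)
c(K((8 + 0)*(3 - 7), 14)) + d = (4 - 4*(-11)**2) - 5712/10457 = (4 - 4*121) - 5712/10457 = (4 - 484) - 5712/10457 = -480 - 5712/10457 = -5025072/10457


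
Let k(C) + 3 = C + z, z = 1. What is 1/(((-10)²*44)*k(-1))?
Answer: -1/13200 ≈ -7.5758e-5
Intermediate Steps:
k(C) = -2 + C (k(C) = -3 + (C + 1) = -3 + (1 + C) = -2 + C)
1/(((-10)²*44)*k(-1)) = 1/(((-10)²*44)*(-2 - 1)) = 1/((100*44)*(-3)) = 1/(4400*(-3)) = 1/(-13200) = -1/13200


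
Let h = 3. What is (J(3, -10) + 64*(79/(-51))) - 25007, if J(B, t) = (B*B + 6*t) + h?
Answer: -1282861/51 ≈ -25154.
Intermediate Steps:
J(B, t) = 3 + B**2 + 6*t (J(B, t) = (B*B + 6*t) + 3 = (B**2 + 6*t) + 3 = 3 + B**2 + 6*t)
(J(3, -10) + 64*(79/(-51))) - 25007 = ((3 + 3**2 + 6*(-10)) + 64*(79/(-51))) - 25007 = ((3 + 9 - 60) + 64*(79*(-1/51))) - 25007 = (-48 + 64*(-79/51)) - 25007 = (-48 - 5056/51) - 25007 = -7504/51 - 25007 = -1282861/51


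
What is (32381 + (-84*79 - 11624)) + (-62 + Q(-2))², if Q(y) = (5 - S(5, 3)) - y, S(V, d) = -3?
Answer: 16825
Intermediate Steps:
Q(y) = 8 - y (Q(y) = (5 - 1*(-3)) - y = (5 + 3) - y = 8 - y)
(32381 + (-84*79 - 11624)) + (-62 + Q(-2))² = (32381 + (-84*79 - 11624)) + (-62 + (8 - 1*(-2)))² = (32381 + (-6636 - 11624)) + (-62 + (8 + 2))² = (32381 - 18260) + (-62 + 10)² = 14121 + (-52)² = 14121 + 2704 = 16825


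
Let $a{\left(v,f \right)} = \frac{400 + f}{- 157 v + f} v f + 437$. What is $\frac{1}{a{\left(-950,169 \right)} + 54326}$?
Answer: $\frac{149319}{8085803447} \approx 1.8467 \cdot 10^{-5}$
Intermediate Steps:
$a{\left(v,f \right)} = 437 + \frac{f v \left(400 + f\right)}{f - 157 v}$ ($a{\left(v,f \right)} = \frac{400 + f}{f - 157 v} v f + 437 = \frac{v \left(400 + f\right)}{f - 157 v} f + 437 = \frac{f v \left(400 + f\right)}{f - 157 v} + 437 = 437 + \frac{f v \left(400 + f\right)}{f - 157 v}$)
$\frac{1}{a{\left(-950,169 \right)} + 54326} = \frac{1}{\frac{\left(-68609\right) \left(-950\right) + 437 \cdot 169 - 950 \cdot 169^{2} + 400 \cdot 169 \left(-950\right)}{169 - -149150} + 54326} = \frac{1}{\frac{65178550 + 73853 - 27132950 - 64220000}{169 + 149150} + 54326} = \frac{1}{\frac{65178550 + 73853 - 27132950 - 64220000}{149319} + 54326} = \frac{1}{\frac{1}{149319} \left(-26100547\right) + 54326} = \frac{1}{- \frac{26100547}{149319} + 54326} = \frac{1}{\frac{8085803447}{149319}} = \frac{149319}{8085803447}$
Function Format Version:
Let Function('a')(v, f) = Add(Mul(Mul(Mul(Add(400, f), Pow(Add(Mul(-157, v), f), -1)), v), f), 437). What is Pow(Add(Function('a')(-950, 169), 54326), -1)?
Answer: Rational(149319, 8085803447) ≈ 1.8467e-5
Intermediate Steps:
Function('a')(v, f) = Add(437, Mul(f, v, Pow(Add(f, Mul(-157, v)), -1), Add(400, f))) (Function('a')(v, f) = Add(Mul(Mul(Mul(Add(400, f), Pow(Add(f, Mul(-157, v)), -1)), v), f), 437) = Add(Mul(Mul(Mul(Pow(Add(f, Mul(-157, v)), -1), Add(400, f)), v), f), 437) = Add(Mul(Mul(v, Pow(Add(f, Mul(-157, v)), -1), Add(400, f)), f), 437) = Add(Mul(f, v, Pow(Add(f, Mul(-157, v)), -1), Add(400, f)), 437) = Add(437, Mul(f, v, Pow(Add(f, Mul(-157, v)), -1), Add(400, f))))
Pow(Add(Function('a')(-950, 169), 54326), -1) = Pow(Add(Mul(Pow(Add(169, Mul(-157, -950)), -1), Add(Mul(-68609, -950), Mul(437, 169), Mul(-950, Pow(169, 2)), Mul(400, 169, -950))), 54326), -1) = Pow(Add(Mul(Pow(Add(169, 149150), -1), Add(65178550, 73853, Mul(-950, 28561), -64220000)), 54326), -1) = Pow(Add(Mul(Pow(149319, -1), Add(65178550, 73853, -27132950, -64220000)), 54326), -1) = Pow(Add(Mul(Rational(1, 149319), -26100547), 54326), -1) = Pow(Add(Rational(-26100547, 149319), 54326), -1) = Pow(Rational(8085803447, 149319), -1) = Rational(149319, 8085803447)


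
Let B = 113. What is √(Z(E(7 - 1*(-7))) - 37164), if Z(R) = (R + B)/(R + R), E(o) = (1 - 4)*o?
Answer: I*√65558787/42 ≈ 192.78*I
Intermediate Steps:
E(o) = -3*o
Z(R) = (113 + R)/(2*R) (Z(R) = (R + 113)/(R + R) = (113 + R)/((2*R)) = (113 + R)*(1/(2*R)) = (113 + R)/(2*R))
√(Z(E(7 - 1*(-7))) - 37164) = √((113 - 3*(7 - 1*(-7)))/(2*((-3*(7 - 1*(-7))))) - 37164) = √((113 - 3*(7 + 7))/(2*((-3*(7 + 7)))) - 37164) = √((113 - 3*14)/(2*((-3*14))) - 37164) = √((½)*(113 - 42)/(-42) - 37164) = √((½)*(-1/42)*71 - 37164) = √(-71/84 - 37164) = √(-3121847/84) = I*√65558787/42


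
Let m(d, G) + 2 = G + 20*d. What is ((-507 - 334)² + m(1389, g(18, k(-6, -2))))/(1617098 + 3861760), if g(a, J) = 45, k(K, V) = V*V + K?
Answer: 367552/2739429 ≈ 0.13417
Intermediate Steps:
k(K, V) = K + V² (k(K, V) = V² + K = K + V²)
m(d, G) = -2 + G + 20*d (m(d, G) = -2 + (G + 20*d) = -2 + G + 20*d)
((-507 - 334)² + m(1389, g(18, k(-6, -2))))/(1617098 + 3861760) = ((-507 - 334)² + (-2 + 45 + 20*1389))/(1617098 + 3861760) = ((-841)² + (-2 + 45 + 27780))/5478858 = (707281 + 27823)*(1/5478858) = 735104*(1/5478858) = 367552/2739429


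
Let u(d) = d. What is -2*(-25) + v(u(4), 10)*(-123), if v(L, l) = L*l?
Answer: -4870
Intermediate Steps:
-2*(-25) + v(u(4), 10)*(-123) = -2*(-25) + (4*10)*(-123) = 50 + 40*(-123) = 50 - 4920 = -4870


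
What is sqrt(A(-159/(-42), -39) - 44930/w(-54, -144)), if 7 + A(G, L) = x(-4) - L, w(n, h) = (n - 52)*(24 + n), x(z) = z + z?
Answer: sqrt(998202)/318 ≈ 3.1418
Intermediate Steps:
x(z) = 2*z
w(n, h) = (-52 + n)*(24 + n)
A(G, L) = -15 - L (A(G, L) = -7 + (2*(-4) - L) = -7 + (-8 - L) = -15 - L)
sqrt(A(-159/(-42), -39) - 44930/w(-54, -144)) = sqrt((-15 - 1*(-39)) - 44930/(-1248 + (-54)**2 - 28*(-54))) = sqrt((-15 + 39) - 44930/(-1248 + 2916 + 1512)) = sqrt(24 - 44930/3180) = sqrt(24 - 44930*1/3180) = sqrt(24 - 4493/318) = sqrt(3139/318) = sqrt(998202)/318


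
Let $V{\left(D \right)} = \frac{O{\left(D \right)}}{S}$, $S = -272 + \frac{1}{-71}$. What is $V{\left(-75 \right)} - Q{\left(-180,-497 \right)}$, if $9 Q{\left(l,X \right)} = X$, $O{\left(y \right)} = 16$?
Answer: $\frac{9588337}{173817} \approx 55.163$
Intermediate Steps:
$S = - \frac{19313}{71}$ ($S = -272 - \frac{1}{71} = - \frac{19313}{71} \approx -272.01$)
$Q{\left(l,X \right)} = \frac{X}{9}$
$V{\left(D \right)} = - \frac{1136}{19313}$ ($V{\left(D \right)} = \frac{16}{- \frac{19313}{71}} = 16 \left(- \frac{71}{19313}\right) = - \frac{1136}{19313}$)
$V{\left(-75 \right)} - Q{\left(-180,-497 \right)} = - \frac{1136}{19313} - \frac{1}{9} \left(-497\right) = - \frac{1136}{19313} - - \frac{497}{9} = - \frac{1136}{19313} + \frac{497}{9} = \frac{9588337}{173817}$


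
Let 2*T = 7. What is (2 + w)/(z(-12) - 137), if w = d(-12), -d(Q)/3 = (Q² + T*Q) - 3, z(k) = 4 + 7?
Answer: 295/126 ≈ 2.3413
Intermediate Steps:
T = 7/2 (T = (½)*7 = 7/2 ≈ 3.5000)
z(k) = 11
d(Q) = 9 - 3*Q² - 21*Q/2 (d(Q) = -3*((Q² + 7*Q/2) - 3) = -3*(-3 + Q² + 7*Q/2) = 9 - 3*Q² - 21*Q/2)
w = -297 (w = 9 - 3*(-12)² - 21/2*(-12) = 9 - 3*144 + 126 = 9 - 432 + 126 = -297)
(2 + w)/(z(-12) - 137) = (2 - 297)/(11 - 137) = -295/(-126) = -295*(-1/126) = 295/126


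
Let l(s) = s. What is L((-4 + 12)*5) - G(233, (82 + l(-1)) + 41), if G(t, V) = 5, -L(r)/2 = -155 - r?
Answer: 385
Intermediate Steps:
L(r) = 310 + 2*r (L(r) = -2*(-155 - r) = 310 + 2*r)
L((-4 + 12)*5) - G(233, (82 + l(-1)) + 41) = (310 + 2*((-4 + 12)*5)) - 1*5 = (310 + 2*(8*5)) - 5 = (310 + 2*40) - 5 = (310 + 80) - 5 = 390 - 5 = 385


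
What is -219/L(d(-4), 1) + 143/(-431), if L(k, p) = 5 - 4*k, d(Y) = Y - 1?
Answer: -97964/10775 ≈ -9.0918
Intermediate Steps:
d(Y) = -1 + Y
-219/L(d(-4), 1) + 143/(-431) = -219/(5 - 4*(-1 - 4)) + 143/(-431) = -219/(5 - 4*(-5)) + 143*(-1/431) = -219/(5 + 20) - 143/431 = -219/25 - 143/431 = -97964/10775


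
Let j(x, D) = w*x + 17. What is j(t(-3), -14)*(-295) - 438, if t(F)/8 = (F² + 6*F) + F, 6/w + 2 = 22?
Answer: 3043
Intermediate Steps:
w = 3/10 (w = 6/(-2 + 22) = 6/20 = 6*(1/20) = 3/10 ≈ 0.30000)
t(F) = 8*F² + 56*F (t(F) = 8*((F² + 6*F) + F) = 8*(F² + 7*F) = 8*F² + 56*F)
j(x, D) = 17 + 3*x/10 (j(x, D) = 3*x/10 + 17 = 17 + 3*x/10)
j(t(-3), -14)*(-295) - 438 = (17 + 3*(8*(-3)*(7 - 3))/10)*(-295) - 438 = (17 + 3*(8*(-3)*4)/10)*(-295) - 438 = (17 + (3/10)*(-96))*(-295) - 438 = (17 - 144/5)*(-295) - 438 = -59/5*(-295) - 438 = 3481 - 438 = 3043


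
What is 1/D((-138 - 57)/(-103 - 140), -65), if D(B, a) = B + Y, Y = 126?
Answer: 81/10271 ≈ 0.0078863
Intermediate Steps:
D(B, a) = 126 + B (D(B, a) = B + 126 = 126 + B)
1/D((-138 - 57)/(-103 - 140), -65) = 1/(126 + (-138 - 57)/(-103 - 140)) = 1/(126 - 195/(-243)) = 1/(126 - 195*(-1/243)) = 1/(126 + 65/81) = 1/(10271/81) = 81/10271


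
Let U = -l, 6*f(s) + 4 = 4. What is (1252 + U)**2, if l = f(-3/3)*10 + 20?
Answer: 1517824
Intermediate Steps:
f(s) = 0 (f(s) = -2/3 + (1/6)*4 = -2/3 + 2/3 = 0)
l = 20 (l = 0*10 + 20 = 0 + 20 = 20)
U = -20 (U = -1*20 = -20)
(1252 + U)**2 = (1252 - 20)**2 = 1232**2 = 1517824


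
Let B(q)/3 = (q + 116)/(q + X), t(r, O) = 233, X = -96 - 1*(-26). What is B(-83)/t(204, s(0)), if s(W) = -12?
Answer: -11/3961 ≈ -0.0027771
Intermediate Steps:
X = -70 (X = -96 + 26 = -70)
B(q) = 3*(116 + q)/(-70 + q) (B(q) = 3*((q + 116)/(q - 70)) = 3*((116 + q)/(-70 + q)) = 3*(116 + q)/(-70 + q))
B(-83)/t(204, s(0)) = (3*(116 - 83)/(-70 - 83))/233 = (3*33/(-153))*(1/233) = (3*(-1/153)*33)*(1/233) = -11/17*1/233 = -11/3961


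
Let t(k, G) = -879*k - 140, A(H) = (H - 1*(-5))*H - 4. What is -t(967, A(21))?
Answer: 850133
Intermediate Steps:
A(H) = -4 + H*(5 + H) (A(H) = (H + 5)*H - 4 = (5 + H)*H - 4 = H*(5 + H) - 4 = -4 + H*(5 + H))
t(k, G) = -140 - 879*k
-t(967, A(21)) = -(-140 - 879*967) = -(-140 - 849993) = -1*(-850133) = 850133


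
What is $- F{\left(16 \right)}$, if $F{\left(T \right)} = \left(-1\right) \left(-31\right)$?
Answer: $-31$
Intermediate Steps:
$F{\left(T \right)} = 31$
$- F{\left(16 \right)} = \left(-1\right) 31 = -31$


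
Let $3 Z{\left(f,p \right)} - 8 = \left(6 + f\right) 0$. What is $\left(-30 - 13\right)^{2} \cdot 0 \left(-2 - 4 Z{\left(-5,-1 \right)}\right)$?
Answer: $0$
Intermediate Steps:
$Z{\left(f,p \right)} = \frac{8}{3}$ ($Z{\left(f,p \right)} = \frac{8}{3} + \frac{\left(6 + f\right) 0}{3} = \frac{8}{3} + \frac{1}{3} \cdot 0 = \frac{8}{3} + 0 = \frac{8}{3}$)
$\left(-30 - 13\right)^{2} \cdot 0 \left(-2 - 4 Z{\left(-5,-1 \right)}\right) = \left(-30 - 13\right)^{2} \cdot 0 \left(-2 - \frac{32}{3}\right) = \left(-43\right)^{2} \cdot 0 \left(-2 - \frac{32}{3}\right) = 1849 \cdot 0 \left(- \frac{38}{3}\right) = 1849 \cdot 0 = 0$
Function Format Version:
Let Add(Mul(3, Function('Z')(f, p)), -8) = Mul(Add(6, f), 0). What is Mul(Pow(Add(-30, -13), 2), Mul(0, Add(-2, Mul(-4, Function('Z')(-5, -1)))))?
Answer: 0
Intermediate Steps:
Function('Z')(f, p) = Rational(8, 3) (Function('Z')(f, p) = Add(Rational(8, 3), Mul(Rational(1, 3), Mul(Add(6, f), 0))) = Add(Rational(8, 3), Mul(Rational(1, 3), 0)) = Add(Rational(8, 3), 0) = Rational(8, 3))
Mul(Pow(Add(-30, -13), 2), Mul(0, Add(-2, Mul(-4, Function('Z')(-5, -1))))) = Mul(Pow(Add(-30, -13), 2), Mul(0, Add(-2, Mul(-4, Rational(8, 3))))) = Mul(Pow(-43, 2), Mul(0, Add(-2, Rational(-32, 3)))) = Mul(1849, Mul(0, Rational(-38, 3))) = Mul(1849, 0) = 0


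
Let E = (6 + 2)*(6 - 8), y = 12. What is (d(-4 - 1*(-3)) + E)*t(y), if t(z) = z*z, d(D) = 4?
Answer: -1728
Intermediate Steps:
E = -16 (E = 8*(-2) = -16)
t(z) = z**2
(d(-4 - 1*(-3)) + E)*t(y) = (4 - 16)*12**2 = -12*144 = -1728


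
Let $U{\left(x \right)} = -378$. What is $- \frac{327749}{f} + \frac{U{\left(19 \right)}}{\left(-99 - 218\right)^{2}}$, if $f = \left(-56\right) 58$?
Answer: $\frac{32933941517}{326388272} \approx 100.9$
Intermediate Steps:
$f = -3248$
$- \frac{327749}{f} + \frac{U{\left(19 \right)}}{\left(-99 - 218\right)^{2}} = - \frac{327749}{-3248} - \frac{378}{\left(-99 - 218\right)^{2}} = \left(-327749\right) \left(- \frac{1}{3248}\right) - \frac{378}{\left(-317\right)^{2}} = \frac{327749}{3248} - \frac{378}{100489} = \frac{32933941517}{326388272}$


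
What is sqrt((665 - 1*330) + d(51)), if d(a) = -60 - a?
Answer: 4*sqrt(14) ≈ 14.967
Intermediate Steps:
sqrt((665 - 1*330) + d(51)) = sqrt((665 - 1*330) + (-60 - 1*51)) = sqrt((665 - 330) + (-60 - 51)) = sqrt(335 - 111) = sqrt(224) = 4*sqrt(14)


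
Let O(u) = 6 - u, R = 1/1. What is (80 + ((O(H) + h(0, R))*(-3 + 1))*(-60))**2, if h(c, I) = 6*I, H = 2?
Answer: 1638400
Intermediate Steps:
R = 1
(80 + ((O(H) + h(0, R))*(-3 + 1))*(-60))**2 = (80 + (((6 - 1*2) + 6*1)*(-3 + 1))*(-60))**2 = (80 + (((6 - 2) + 6)*(-2))*(-60))**2 = (80 + ((4 + 6)*(-2))*(-60))**2 = (80 + (10*(-2))*(-60))**2 = (80 - 20*(-60))**2 = (80 + 1200)**2 = 1280**2 = 1638400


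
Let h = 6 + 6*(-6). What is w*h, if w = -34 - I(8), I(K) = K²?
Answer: 2940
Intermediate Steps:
h = -30 (h = 6 - 36 = -30)
w = -98 (w = -34 - 1*8² = -34 - 1*64 = -34 - 64 = -98)
w*h = -98*(-30) = 2940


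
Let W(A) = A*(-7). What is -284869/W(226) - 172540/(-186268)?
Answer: 13333734293/73668994 ≈ 181.00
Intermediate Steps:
W(A) = -7*A
-284869/W(226) - 172540/(-186268) = -284869/((-7*226)) - 172540/(-186268) = -284869/(-1582) - 172540*(-1/186268) = -284869*(-1/1582) + 43135/46567 = 284869/1582 + 43135/46567 = 13333734293/73668994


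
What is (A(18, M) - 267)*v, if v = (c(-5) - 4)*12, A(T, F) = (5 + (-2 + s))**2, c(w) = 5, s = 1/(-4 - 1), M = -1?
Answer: -77748/25 ≈ -3109.9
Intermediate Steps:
s = -1/5 (s = 1/(-5) = -1/5 ≈ -0.20000)
A(T, F) = 196/25 (A(T, F) = (5 + (-2 - 1/5))**2 = (5 - 11/5)**2 = (14/5)**2 = 196/25)
v = 12 (v = (5 - 4)*12 = 1*12 = 12)
(A(18, M) - 267)*v = (196/25 - 267)*12 = -6479/25*12 = -77748/25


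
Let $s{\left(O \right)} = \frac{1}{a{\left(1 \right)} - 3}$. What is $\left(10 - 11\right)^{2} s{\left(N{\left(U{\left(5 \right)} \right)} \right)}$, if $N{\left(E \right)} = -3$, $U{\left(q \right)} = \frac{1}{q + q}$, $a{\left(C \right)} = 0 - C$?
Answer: $- \frac{1}{4} \approx -0.25$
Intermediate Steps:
$a{\left(C \right)} = - C$
$U{\left(q \right)} = \frac{1}{2 q}$
$s{\left(O \right)} = - \frac{1}{4}$ ($s{\left(O \right)} = \frac{1}{\left(-1\right) 1 - 3} = \frac{1}{-1 - 3} = \frac{1}{-4} = - \frac{1}{4}$)
$\left(10 - 11\right)^{2} s{\left(N{\left(U{\left(5 \right)} \right)} \right)} = \left(10 - 11\right)^{2} \left(- \frac{1}{4}\right) = \left(-1\right)^{2} \left(- \frac{1}{4}\right) = 1 \left(- \frac{1}{4}\right) = - \frac{1}{4}$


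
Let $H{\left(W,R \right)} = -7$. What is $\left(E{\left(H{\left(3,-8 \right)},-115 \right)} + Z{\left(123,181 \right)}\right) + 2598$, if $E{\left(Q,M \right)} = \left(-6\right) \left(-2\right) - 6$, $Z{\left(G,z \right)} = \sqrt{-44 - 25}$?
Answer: $2604 + i \sqrt{69} \approx 2604.0 + 8.3066 i$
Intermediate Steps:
$Z{\left(G,z \right)} = i \sqrt{69}$ ($Z{\left(G,z \right)} = \sqrt{-69} = i \sqrt{69}$)
$E{\left(Q,M \right)} = 6$ ($E{\left(Q,M \right)} = 12 - 6 = 6$)
$\left(E{\left(H{\left(3,-8 \right)},-115 \right)} + Z{\left(123,181 \right)}\right) + 2598 = \left(6 + i \sqrt{69}\right) + 2598 = 2604 + i \sqrt{69}$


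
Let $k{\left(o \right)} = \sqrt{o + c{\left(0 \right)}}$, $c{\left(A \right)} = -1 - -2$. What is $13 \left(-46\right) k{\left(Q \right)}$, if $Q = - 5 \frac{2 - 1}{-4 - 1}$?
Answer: $- 598 \sqrt{2} \approx -845.7$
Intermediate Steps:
$c{\left(A \right)} = 1$ ($c{\left(A \right)} = -1 + 2 = 1$)
$Q = 1$ ($Q = - 5 \cdot 1 \frac{1}{-5} = - 5 \cdot 1 \left(- \frac{1}{5}\right) = \left(-5\right) \left(- \frac{1}{5}\right) = 1$)
$k{\left(o \right)} = \sqrt{1 + o}$ ($k{\left(o \right)} = \sqrt{o + 1} = \sqrt{1 + o}$)
$13 \left(-46\right) k{\left(Q \right)} = 13 \left(-46\right) \sqrt{1 + 1} = - 598 \sqrt{2}$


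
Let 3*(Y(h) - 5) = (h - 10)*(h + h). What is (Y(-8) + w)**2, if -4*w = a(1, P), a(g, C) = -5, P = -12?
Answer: 167281/16 ≈ 10455.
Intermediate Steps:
Y(h) = 5 + 2*h*(-10 + h)/3 (Y(h) = 5 + ((h - 10)*(h + h))/3 = 5 + ((-10 + h)*(2*h))/3 = 5 + (2*h*(-10 + h))/3 = 5 + 2*h*(-10 + h)/3)
w = 5/4 (w = -1/4*(-5) = 5/4 ≈ 1.2500)
(Y(-8) + w)**2 = ((5 - 20/3*(-8) + (2/3)*(-8)**2) + 5/4)**2 = ((5 + 160/3 + (2/3)*64) + 5/4)**2 = ((5 + 160/3 + 128/3) + 5/4)**2 = (101 + 5/4)**2 = (409/4)**2 = 167281/16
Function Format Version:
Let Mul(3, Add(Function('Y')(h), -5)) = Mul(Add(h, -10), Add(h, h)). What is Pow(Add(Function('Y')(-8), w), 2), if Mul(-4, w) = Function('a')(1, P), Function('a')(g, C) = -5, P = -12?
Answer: Rational(167281, 16) ≈ 10455.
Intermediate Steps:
Function('Y')(h) = Add(5, Mul(Rational(2, 3), h, Add(-10, h))) (Function('Y')(h) = Add(5, Mul(Rational(1, 3), Mul(Add(h, -10), Add(h, h)))) = Add(5, Mul(Rational(1, 3), Mul(Add(-10, h), Mul(2, h)))) = Add(5, Mul(Rational(1, 3), Mul(2, h, Add(-10, h)))) = Add(5, Mul(Rational(2, 3), h, Add(-10, h))))
w = Rational(5, 4) (w = Mul(Rational(-1, 4), -5) = Rational(5, 4) ≈ 1.2500)
Pow(Add(Function('Y')(-8), w), 2) = Pow(Add(Add(5, Mul(Rational(-20, 3), -8), Mul(Rational(2, 3), Pow(-8, 2))), Rational(5, 4)), 2) = Pow(Add(Add(5, Rational(160, 3), Mul(Rational(2, 3), 64)), Rational(5, 4)), 2) = Pow(Add(Add(5, Rational(160, 3), Rational(128, 3)), Rational(5, 4)), 2) = Pow(Add(101, Rational(5, 4)), 2) = Pow(Rational(409, 4), 2) = Rational(167281, 16)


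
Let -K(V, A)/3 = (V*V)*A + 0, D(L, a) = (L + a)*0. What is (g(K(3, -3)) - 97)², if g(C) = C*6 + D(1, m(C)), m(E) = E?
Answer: 151321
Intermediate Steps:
D(L, a) = 0
K(V, A) = -3*A*V² (K(V, A) = -3*((V*V)*A + 0) = -3*(V²*A + 0) = -3*(A*V² + 0) = -3*A*V²)
g(C) = 6*C (g(C) = C*6 + 0 = 6*C + 0 = 6*C)
(g(K(3, -3)) - 97)² = (6*(-3*(-3)*3²) - 97)² = (6*(-3*(-3)*9) - 97)² = (6*81 - 97)² = (486 - 97)² = 389² = 151321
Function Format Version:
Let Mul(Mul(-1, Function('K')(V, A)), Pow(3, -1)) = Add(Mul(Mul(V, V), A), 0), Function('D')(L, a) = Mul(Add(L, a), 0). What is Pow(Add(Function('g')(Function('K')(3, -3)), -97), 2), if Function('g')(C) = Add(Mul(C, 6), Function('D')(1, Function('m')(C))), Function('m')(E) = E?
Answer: 151321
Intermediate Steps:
Function('D')(L, a) = 0
Function('K')(V, A) = Mul(-3, A, Pow(V, 2)) (Function('K')(V, A) = Mul(-3, Add(Mul(Mul(V, V), A), 0)) = Mul(-3, Add(Mul(Pow(V, 2), A), 0)) = Mul(-3, Add(Mul(A, Pow(V, 2)), 0)) = Mul(-3, Mul(A, Pow(V, 2))) = Mul(-3, A, Pow(V, 2)))
Function('g')(C) = Mul(6, C) (Function('g')(C) = Add(Mul(C, 6), 0) = Add(Mul(6, C), 0) = Mul(6, C))
Pow(Add(Function('g')(Function('K')(3, -3)), -97), 2) = Pow(Add(Mul(6, Mul(-3, -3, Pow(3, 2))), -97), 2) = Pow(Add(Mul(6, Mul(-3, -3, 9)), -97), 2) = Pow(Add(Mul(6, 81), -97), 2) = Pow(Add(486, -97), 2) = Pow(389, 2) = 151321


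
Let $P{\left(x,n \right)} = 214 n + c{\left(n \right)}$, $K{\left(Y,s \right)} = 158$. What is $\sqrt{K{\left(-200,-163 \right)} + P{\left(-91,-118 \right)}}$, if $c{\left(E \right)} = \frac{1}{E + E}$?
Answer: $\frac{i \sqrt{349408915}}{118} \approx 158.41 i$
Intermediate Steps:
$c{\left(E \right)} = \frac{1}{2 E}$
$P{\left(x,n \right)} = \frac{1}{2 n} + 214 n$ ($P{\left(x,n \right)} = 214 n + \frac{1}{2 n} = \frac{1}{2 n} + 214 n$)
$\sqrt{K{\left(-200,-163 \right)} + P{\left(-91,-118 \right)}} = \sqrt{158 + \left(\frac{1}{2 \left(-118\right)} + 214 \left(-118\right)\right)} = \sqrt{158 + \left(\frac{1}{2} \left(- \frac{1}{118}\right) - 25252\right)} = \sqrt{158 - \frac{5959473}{236}} = \sqrt{- \frac{5922185}{236}} = \frac{i \sqrt{349408915}}{118}$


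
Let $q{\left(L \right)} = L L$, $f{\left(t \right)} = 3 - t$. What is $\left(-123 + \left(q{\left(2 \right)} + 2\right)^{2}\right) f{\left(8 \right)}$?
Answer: $435$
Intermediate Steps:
$q{\left(L \right)} = L^{2}$
$\left(-123 + \left(q{\left(2 \right)} + 2\right)^{2}\right) f{\left(8 \right)} = \left(-123 + \left(2^{2} + 2\right)^{2}\right) \left(3 - 8\right) = \left(-123 + \left(4 + 2\right)^{2}\right) \left(3 - 8\right) = \left(-123 + 6^{2}\right) \left(-5\right) = \left(-123 + 36\right) \left(-5\right) = \left(-87\right) \left(-5\right) = 435$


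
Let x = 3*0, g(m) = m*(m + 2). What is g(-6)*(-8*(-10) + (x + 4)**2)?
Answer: 2304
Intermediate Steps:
g(m) = m*(2 + m)
x = 0
g(-6)*(-8*(-10) + (x + 4)**2) = (-6*(2 - 6))*(-8*(-10) + (0 + 4)**2) = (-6*(-4))*(80 + 4**2) = 24*(80 + 16) = 24*96 = 2304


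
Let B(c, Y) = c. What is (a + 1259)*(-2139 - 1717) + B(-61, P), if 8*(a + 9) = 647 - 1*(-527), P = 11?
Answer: -5385929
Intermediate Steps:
a = 551/4 (a = -9 + (647 - 1*(-527))/8 = -9 + (647 + 527)/8 = -9 + (⅛)*1174 = -9 + 587/4 = 551/4 ≈ 137.75)
(a + 1259)*(-2139 - 1717) + B(-61, P) = (551/4 + 1259)*(-2139 - 1717) - 61 = (5587/4)*(-3856) - 61 = -5385868 - 61 = -5385929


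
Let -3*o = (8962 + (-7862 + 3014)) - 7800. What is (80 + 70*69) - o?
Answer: 11044/3 ≈ 3681.3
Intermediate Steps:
o = 3686/3 (o = -((8962 + (-7862 + 3014)) - 7800)/3 = -((8962 - 4848) - 7800)/3 = -(4114 - 7800)/3 = -1/3*(-3686) = 3686/3 ≈ 1228.7)
(80 + 70*69) - o = (80 + 70*69) - 1*3686/3 = (80 + 4830) - 3686/3 = 4910 - 3686/3 = 11044/3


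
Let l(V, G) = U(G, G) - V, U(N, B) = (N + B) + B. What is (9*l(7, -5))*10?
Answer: -1980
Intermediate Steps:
U(N, B) = N + 2*B (U(N, B) = (B + N) + B = N + 2*B)
l(V, G) = -V + 3*G (l(V, G) = (G + 2*G) - V = 3*G - V = -V + 3*G)
(9*l(7, -5))*10 = (9*(-1*7 + 3*(-5)))*10 = (9*(-7 - 15))*10 = (9*(-22))*10 = -198*10 = -1980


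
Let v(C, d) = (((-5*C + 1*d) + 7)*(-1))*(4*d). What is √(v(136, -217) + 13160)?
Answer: 8*I*√11865 ≈ 871.41*I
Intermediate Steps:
v(C, d) = 4*d*(-7 - d + 5*C) (v(C, d) = (((-5*C + d) + 7)*(-1))*(4*d) = (((d - 5*C) + 7)*(-1))*(4*d) = ((7 + d - 5*C)*(-1))*(4*d) = (-7 - d + 5*C)*(4*d) = 4*d*(-7 - d + 5*C))
√(v(136, -217) + 13160) = √(4*(-217)*(-7 - 1*(-217) + 5*136) + 13160) = √(4*(-217)*(-7 + 217 + 680) + 13160) = √(4*(-217)*890 + 13160) = √(-772520 + 13160) = √(-759360) = 8*I*√11865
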